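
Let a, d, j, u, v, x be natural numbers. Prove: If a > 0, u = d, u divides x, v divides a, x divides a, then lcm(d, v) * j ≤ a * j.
Because u = d and u divides x, d divides x. Since x divides a, d divides a. Since v divides a, lcm(d, v) divides a. a > 0, so lcm(d, v) ≤ a. By multiplying by a non-negative, lcm(d, v) * j ≤ a * j.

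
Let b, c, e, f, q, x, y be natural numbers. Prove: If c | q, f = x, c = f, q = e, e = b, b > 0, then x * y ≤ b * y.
q = e and e = b, therefore q = b. c | q, so c | b. Since c = f, f | b. b > 0, so f ≤ b. f = x, so x ≤ b. Then x * y ≤ b * y.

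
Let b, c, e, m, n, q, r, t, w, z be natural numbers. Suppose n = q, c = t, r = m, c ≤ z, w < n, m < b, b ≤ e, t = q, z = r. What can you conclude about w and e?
w < e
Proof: n = q and w < n, therefore w < q. z = r and r = m, hence z = m. c = t and t = q, thus c = q. Because c ≤ z, q ≤ z. z = m, so q ≤ m. m < b, so q < b. b ≤ e, so q < e. w < q, so w < e.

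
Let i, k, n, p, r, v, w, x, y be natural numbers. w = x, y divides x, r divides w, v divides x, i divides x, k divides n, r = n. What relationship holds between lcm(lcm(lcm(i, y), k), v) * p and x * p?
lcm(lcm(lcm(i, y), k), v) * p divides x * p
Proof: i divides x and y divides x, therefore lcm(i, y) divides x. r = n and r divides w, so n divides w. Because w = x, n divides x. Since k divides n, k divides x. Because lcm(i, y) divides x, lcm(lcm(i, y), k) divides x. Since v divides x, lcm(lcm(lcm(i, y), k), v) divides x. Then lcm(lcm(lcm(i, y), k), v) * p divides x * p.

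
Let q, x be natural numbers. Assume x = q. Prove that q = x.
Since x = q, by symmetry, q = x.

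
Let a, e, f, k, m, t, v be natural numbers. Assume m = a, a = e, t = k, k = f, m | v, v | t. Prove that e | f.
Because m = a and a = e, m = e. t = k and k = f, so t = f. Because m | v and v | t, m | t. Because t = f, m | f. m = e, so e | f.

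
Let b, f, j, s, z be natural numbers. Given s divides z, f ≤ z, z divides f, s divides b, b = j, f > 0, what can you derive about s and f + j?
s divides f + j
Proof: Because z divides f and f > 0, z ≤ f. Since f ≤ z, z = f. Since s divides z, s divides f. Since b = j and s divides b, s divides j. Since s divides f, s divides f + j.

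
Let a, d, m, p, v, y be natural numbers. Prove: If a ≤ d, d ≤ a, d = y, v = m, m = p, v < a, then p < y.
Because a ≤ d and d ≤ a, a = d. d = y, so a = y. Because v = m and m = p, v = p. v < a, so p < a. a = y, so p < y.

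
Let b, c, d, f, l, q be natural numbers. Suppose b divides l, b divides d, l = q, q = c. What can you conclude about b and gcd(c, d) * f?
b divides gcd(c, d) * f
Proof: Because l = q and q = c, l = c. b divides l, so b divides c. b divides d, so b divides gcd(c, d). Then b divides gcd(c, d) * f.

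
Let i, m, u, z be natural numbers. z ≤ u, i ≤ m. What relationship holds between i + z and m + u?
i + z ≤ m + u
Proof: i ≤ m and z ≤ u. By adding inequalities, i + z ≤ m + u.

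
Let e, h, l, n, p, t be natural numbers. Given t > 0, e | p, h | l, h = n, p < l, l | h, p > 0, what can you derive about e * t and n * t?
e * t < n * t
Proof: l | h and h | l, therefore l = h. h = n, so l = n. Since e | p and p > 0, e ≤ p. Since p < l, e < l. Because l = n, e < n. t > 0, so e * t < n * t.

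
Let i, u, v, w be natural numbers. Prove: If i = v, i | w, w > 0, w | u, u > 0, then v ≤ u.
i | w and w > 0, so i ≤ w. w | u and u > 0, thus w ≤ u. Since i ≤ w, i ≤ u. Since i = v, v ≤ u.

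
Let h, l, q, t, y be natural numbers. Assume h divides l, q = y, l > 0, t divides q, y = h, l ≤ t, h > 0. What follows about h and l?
h = l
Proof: From h divides l and l > 0, h ≤ l. q = y and t divides q, so t divides y. Since y = h, t divides h. h > 0, so t ≤ h. Since l ≤ t, l ≤ h. Since h ≤ l, h = l.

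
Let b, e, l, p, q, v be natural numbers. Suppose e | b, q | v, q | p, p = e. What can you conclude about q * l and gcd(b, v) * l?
q * l | gcd(b, v) * l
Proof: p = e and q | p, thus q | e. Because e | b, q | b. From q | v, q | gcd(b, v). Then q * l | gcd(b, v) * l.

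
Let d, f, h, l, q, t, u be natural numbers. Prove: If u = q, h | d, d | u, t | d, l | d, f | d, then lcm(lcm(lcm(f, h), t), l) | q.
Because f | d and h | d, lcm(f, h) | d. t | d, so lcm(lcm(f, h), t) | d. l | d, so lcm(lcm(lcm(f, h), t), l) | d. Because u = q and d | u, d | q. Since lcm(lcm(lcm(f, h), t), l) | d, lcm(lcm(lcm(f, h), t), l) | q.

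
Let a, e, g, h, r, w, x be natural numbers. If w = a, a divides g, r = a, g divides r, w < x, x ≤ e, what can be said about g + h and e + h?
g + h < e + h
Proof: From r = a and g divides r, g divides a. a divides g, so a = g. w = a, so w = g. Since w < x and x ≤ e, w < e. Since w = g, g < e. Then g + h < e + h.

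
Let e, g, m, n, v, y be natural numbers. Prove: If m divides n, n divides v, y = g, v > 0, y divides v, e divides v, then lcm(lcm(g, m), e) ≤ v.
y = g and y divides v, so g divides v. m divides n and n divides v, thus m divides v. g divides v, so lcm(g, m) divides v. e divides v, so lcm(lcm(g, m), e) divides v. Since v > 0, lcm(lcm(g, m), e) ≤ v.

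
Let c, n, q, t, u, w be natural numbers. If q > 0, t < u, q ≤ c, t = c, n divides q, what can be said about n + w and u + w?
n + w < u + w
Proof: n divides q and q > 0, so n ≤ q. q ≤ c, so n ≤ c. t = c and t < u, thus c < u. n ≤ c, so n < u. Then n + w < u + w.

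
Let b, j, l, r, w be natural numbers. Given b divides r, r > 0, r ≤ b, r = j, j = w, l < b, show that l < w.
From b divides r and r > 0, b ≤ r. r ≤ b, so b = r. Since r = j, b = j. j = w, so b = w. Since l < b, l < w.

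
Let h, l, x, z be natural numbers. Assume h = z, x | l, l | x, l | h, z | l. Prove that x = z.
Since x | l and l | x, x = l. Since h = z and l | h, l | z. z | l, so l = z. x = l, so x = z.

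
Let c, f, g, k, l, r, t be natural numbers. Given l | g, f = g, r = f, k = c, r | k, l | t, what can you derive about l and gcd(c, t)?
l | gcd(c, t)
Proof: Because k = c and r | k, r | c. r = f, so f | c. Since f = g, g | c. l | g, so l | c. Because l | t, l | gcd(c, t).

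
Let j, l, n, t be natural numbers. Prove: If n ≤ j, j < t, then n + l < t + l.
n ≤ j and j < t, thus n < t. Then n + l < t + l.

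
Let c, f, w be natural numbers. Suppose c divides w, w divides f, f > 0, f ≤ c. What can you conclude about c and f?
c = f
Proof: From c divides w and w divides f, c divides f. f > 0, so c ≤ f. f ≤ c, so f = c. Then c = f.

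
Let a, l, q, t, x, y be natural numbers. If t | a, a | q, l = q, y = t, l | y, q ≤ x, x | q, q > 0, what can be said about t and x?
t = x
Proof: t | a and a | q, hence t | q. Because y = t and l | y, l | t. l = q, so q | t. Since t | q, t = q. Because x | q and q > 0, x ≤ q. q ≤ x, so q = x. From t = q, t = x.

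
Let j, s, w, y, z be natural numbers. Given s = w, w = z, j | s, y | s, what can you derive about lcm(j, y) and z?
lcm(j, y) | z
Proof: From s = w and w = z, s = z. j | s and y | s, so lcm(j, y) | s. s = z, so lcm(j, y) | z.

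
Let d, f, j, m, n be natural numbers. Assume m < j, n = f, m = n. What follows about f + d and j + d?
f + d < j + d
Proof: m = n and n = f, therefore m = f. m < j, so f < j. Then f + d < j + d.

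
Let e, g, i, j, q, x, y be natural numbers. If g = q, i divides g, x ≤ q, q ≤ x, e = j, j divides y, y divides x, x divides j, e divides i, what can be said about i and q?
i = q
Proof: g = q and i divides g, therefore i divides q. From x ≤ q and q ≤ x, x = q. j divides y and y divides x, hence j divides x. Since x divides j, j = x. Since e = j, e = x. e divides i, so x divides i. x = q, so q divides i. Since i divides q, i = q.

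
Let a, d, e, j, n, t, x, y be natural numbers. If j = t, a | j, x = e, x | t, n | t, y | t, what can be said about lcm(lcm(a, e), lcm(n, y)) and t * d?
lcm(lcm(a, e), lcm(n, y)) | t * d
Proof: j = t and a | j, so a | t. Because x = e and x | t, e | t. Since a | t, lcm(a, e) | t. Since n | t and y | t, lcm(n, y) | t. Since lcm(a, e) | t, lcm(lcm(a, e), lcm(n, y)) | t. Then lcm(lcm(a, e), lcm(n, y)) | t * d.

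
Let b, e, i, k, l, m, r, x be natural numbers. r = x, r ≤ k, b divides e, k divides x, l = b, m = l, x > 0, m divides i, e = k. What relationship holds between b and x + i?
b divides x + i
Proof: k divides x and x > 0, hence k ≤ x. r = x and r ≤ k, therefore x ≤ k. k ≤ x, so k = x. Since e = k, e = x. Since b divides e, b divides x. m = l and m divides i, so l divides i. Since l = b, b divides i. Since b divides x, b divides x + i.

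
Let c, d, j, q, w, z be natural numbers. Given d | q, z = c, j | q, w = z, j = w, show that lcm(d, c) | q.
Since j = w and w = z, j = z. Since z = c, j = c. j | q, so c | q. From d | q, lcm(d, c) | q.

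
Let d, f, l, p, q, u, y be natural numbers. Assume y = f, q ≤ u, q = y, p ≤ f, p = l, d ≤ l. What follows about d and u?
d ≤ u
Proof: p = l and p ≤ f, so l ≤ f. Since d ≤ l, d ≤ f. q = y and y = f, so q = f. Since q ≤ u, f ≤ u. Because d ≤ f, d ≤ u.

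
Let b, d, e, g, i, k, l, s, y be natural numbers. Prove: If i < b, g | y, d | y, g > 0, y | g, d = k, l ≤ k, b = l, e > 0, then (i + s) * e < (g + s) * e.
b = l and i < b, therefore i < l. Since l ≤ k, i < k. y | g and g | y, hence y = g. From d = k and d | y, k | y. y = g, so k | g. g > 0, so k ≤ g. i < k, so i < g. Then i + s < g + s. Since e > 0, (i + s) * e < (g + s) * e.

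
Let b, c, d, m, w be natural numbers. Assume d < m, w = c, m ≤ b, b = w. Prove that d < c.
Since b = w and w = c, b = c. d < m and m ≤ b, therefore d < b. Since b = c, d < c.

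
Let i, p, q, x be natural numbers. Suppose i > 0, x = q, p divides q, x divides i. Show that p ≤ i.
x = q and x divides i, hence q divides i. Since p divides q, p divides i. Since i > 0, p ≤ i.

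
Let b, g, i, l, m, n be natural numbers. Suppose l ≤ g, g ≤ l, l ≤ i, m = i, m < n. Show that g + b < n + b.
From l ≤ g and g ≤ l, l = g. Since m = i and m < n, i < n. From l ≤ i, l < n. l = g, so g < n. Then g + b < n + b.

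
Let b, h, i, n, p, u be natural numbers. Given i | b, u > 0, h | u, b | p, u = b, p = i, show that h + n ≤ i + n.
p = i and b | p, so b | i. Since i | b, b = i. u = b, so u = i. h | u and u > 0, so h ≤ u. u = i, so h ≤ i. Then h + n ≤ i + n.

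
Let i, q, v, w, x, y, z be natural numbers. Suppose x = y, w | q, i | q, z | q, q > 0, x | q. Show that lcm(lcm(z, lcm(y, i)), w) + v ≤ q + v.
From x = y and x | q, y | q. Since i | q, lcm(y, i) | q. z | q, so lcm(z, lcm(y, i)) | q. Since w | q, lcm(lcm(z, lcm(y, i)), w) | q. Since q > 0, lcm(lcm(z, lcm(y, i)), w) ≤ q. Then lcm(lcm(z, lcm(y, i)), w) + v ≤ q + v.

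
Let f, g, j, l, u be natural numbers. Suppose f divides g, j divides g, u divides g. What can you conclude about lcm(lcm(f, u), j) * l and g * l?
lcm(lcm(f, u), j) * l divides g * l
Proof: f divides g and u divides g, so lcm(f, u) divides g. j divides g, so lcm(lcm(f, u), j) divides g. Then lcm(lcm(f, u), j) * l divides g * l.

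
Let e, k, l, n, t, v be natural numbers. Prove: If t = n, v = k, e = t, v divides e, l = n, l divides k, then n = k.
e = t and v divides e, hence v divides t. v = k, so k divides t. Since t = n, k divides n. l = n and l divides k, thus n divides k. k divides n, so k = n. Then n = k.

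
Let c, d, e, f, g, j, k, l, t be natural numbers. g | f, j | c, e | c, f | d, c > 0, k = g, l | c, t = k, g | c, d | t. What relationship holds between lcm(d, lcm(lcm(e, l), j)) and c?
lcm(d, lcm(lcm(e, l), j)) ≤ c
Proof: From g | f and f | d, g | d. t = k and k = g, hence t = g. Since d | t, d | g. g | d, so g = d. Since g | c, d | c. e | c and l | c, hence lcm(e, l) | c. Because j | c, lcm(lcm(e, l), j) | c. d | c, so lcm(d, lcm(lcm(e, l), j)) | c. Since c > 0, lcm(d, lcm(lcm(e, l), j)) ≤ c.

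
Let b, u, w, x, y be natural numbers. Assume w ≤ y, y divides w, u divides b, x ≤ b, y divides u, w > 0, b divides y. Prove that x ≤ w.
Because y divides u and u divides b, y divides b. From b divides y, b = y. Because y divides w and w > 0, y ≤ w. w ≤ y, so y = w. From b = y, b = w. Because x ≤ b, x ≤ w.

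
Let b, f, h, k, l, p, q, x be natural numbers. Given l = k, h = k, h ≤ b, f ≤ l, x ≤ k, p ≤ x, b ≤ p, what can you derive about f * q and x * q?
f * q ≤ x * q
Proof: Since h ≤ b and b ≤ p, h ≤ p. h = k, so k ≤ p. Since p ≤ x, k ≤ x. Because x ≤ k, k = x. l = k and f ≤ l, so f ≤ k. Since k = x, f ≤ x. Then f * q ≤ x * q.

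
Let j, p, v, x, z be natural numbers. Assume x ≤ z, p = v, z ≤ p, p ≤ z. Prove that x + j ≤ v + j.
z ≤ p and p ≤ z, hence z = p. Since p = v, z = v. x ≤ z, so x ≤ v. Then x + j ≤ v + j.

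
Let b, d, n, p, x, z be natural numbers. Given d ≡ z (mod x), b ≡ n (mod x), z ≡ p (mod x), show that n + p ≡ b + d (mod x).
d ≡ z (mod x) and z ≡ p (mod x), therefore d ≡ p (mod x). From b ≡ n (mod x), by adding congruences, b + d ≡ n + p (mod x). Then n + p ≡ b + d (mod x).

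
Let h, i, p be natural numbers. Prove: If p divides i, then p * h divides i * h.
Since p divides i, by multiplying both sides, p * h divides i * h.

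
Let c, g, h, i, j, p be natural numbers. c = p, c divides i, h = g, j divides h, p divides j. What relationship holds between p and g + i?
p divides g + i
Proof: Since h = g and j divides h, j divides g. Since p divides j, p divides g. From c = p and c divides i, p divides i. Because p divides g, p divides g + i.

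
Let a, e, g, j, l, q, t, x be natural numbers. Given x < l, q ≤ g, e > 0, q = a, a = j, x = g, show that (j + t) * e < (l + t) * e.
From q = a and a = j, q = j. x = g and x < l, thus g < l. Since q ≤ g, q < l. Since q = j, j < l. Then j + t < l + t. Since e > 0, (j + t) * e < (l + t) * e.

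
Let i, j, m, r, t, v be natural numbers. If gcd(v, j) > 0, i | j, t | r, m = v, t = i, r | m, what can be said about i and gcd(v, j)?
i ≤ gcd(v, j)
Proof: t | r and r | m, hence t | m. Since m = v, t | v. Since t = i, i | v. Since i | j, i | gcd(v, j). Since gcd(v, j) > 0, i ≤ gcd(v, j).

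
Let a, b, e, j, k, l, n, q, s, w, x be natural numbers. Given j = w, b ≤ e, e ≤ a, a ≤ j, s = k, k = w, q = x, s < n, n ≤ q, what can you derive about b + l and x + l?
b + l < x + l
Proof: b ≤ e and e ≤ a, thus b ≤ a. Because a ≤ j, b ≤ j. Because j = w, b ≤ w. s = k and k = w, therefore s = w. Since s < n and n ≤ q, s < q. q = x, so s < x. s = w, so w < x. Since b ≤ w, b < x. Then b + l < x + l.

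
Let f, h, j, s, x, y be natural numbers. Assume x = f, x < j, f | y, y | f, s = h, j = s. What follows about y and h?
y < h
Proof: f | y and y | f, thus f = y. Since x = f, x = y. j = s and s = h, so j = h. Since x < j, x < h. x = y, so y < h.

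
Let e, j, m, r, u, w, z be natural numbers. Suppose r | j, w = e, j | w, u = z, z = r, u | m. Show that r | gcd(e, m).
w = e and j | w, thus j | e. r | j, so r | e. u = z and z = r, so u = r. From u | m, r | m. Since r | e, r | gcd(e, m).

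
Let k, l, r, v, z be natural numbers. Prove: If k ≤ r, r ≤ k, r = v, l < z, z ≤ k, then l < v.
k ≤ r and r ≤ k, therefore k = r. Since r = v, k = v. l < z and z ≤ k, thus l < k. Since k = v, l < v.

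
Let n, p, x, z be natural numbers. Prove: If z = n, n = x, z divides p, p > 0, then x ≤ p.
z = n and n = x, so z = x. From z divides p and p > 0, z ≤ p. Since z = x, x ≤ p.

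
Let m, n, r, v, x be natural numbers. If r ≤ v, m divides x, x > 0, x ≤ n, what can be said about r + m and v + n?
r + m ≤ v + n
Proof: Since m divides x and x > 0, m ≤ x. Since x ≤ n, m ≤ n. r ≤ v, so r + m ≤ v + n.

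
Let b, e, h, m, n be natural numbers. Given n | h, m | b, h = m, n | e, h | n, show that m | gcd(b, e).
n | h and h | n, therefore n = h. Since h = m, n = m. n | e, so m | e. Since m | b, m | gcd(b, e).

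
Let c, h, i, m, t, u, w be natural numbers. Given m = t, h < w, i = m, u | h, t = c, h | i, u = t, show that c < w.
Because i = m and h | i, h | m. Since m = t, h | t. u = t and u | h, hence t | h. h | t, so h = t. Since t = c, h = c. Since h < w, c < w.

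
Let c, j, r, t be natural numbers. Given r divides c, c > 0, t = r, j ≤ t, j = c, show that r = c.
From j = c and j ≤ t, c ≤ t. Since t = r, c ≤ r. Because r divides c and c > 0, r ≤ c. Since c ≤ r, c = r. Then r = c.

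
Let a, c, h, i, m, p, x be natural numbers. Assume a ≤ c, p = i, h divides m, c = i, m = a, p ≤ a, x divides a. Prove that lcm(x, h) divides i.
c = i and a ≤ c, so a ≤ i. p = i and p ≤ a, therefore i ≤ a. From a ≤ i, a = i. Since m = a and h divides m, h divides a. x divides a, so lcm(x, h) divides a. Since a = i, lcm(x, h) divides i.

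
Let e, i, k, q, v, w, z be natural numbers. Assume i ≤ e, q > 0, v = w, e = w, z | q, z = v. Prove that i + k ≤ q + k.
e = w and i ≤ e, so i ≤ w. z = v and z | q, hence v | q. From q > 0, v ≤ q. Since v = w, w ≤ q. i ≤ w, so i ≤ q. Then i + k ≤ q + k.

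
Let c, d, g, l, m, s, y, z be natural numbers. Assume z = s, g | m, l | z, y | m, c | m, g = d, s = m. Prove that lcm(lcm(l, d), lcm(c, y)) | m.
Because z = s and s = m, z = m. From l | z, l | m. From g = d and g | m, d | m. l | m, so lcm(l, d) | m. c | m and y | m, hence lcm(c, y) | m. lcm(l, d) | m, so lcm(lcm(l, d), lcm(c, y)) | m.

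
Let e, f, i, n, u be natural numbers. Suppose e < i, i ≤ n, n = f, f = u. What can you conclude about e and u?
e < u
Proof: From n = f and f = u, n = u. Since i ≤ n, i ≤ u. e < i, so e < u.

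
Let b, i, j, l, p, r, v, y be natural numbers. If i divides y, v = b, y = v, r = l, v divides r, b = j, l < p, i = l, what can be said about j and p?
j < p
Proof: From y = v and i divides y, i divides v. i = l, so l divides v. r = l and v divides r, therefore v divides l. l divides v, so l = v. v = b, so l = b. Since b = j, l = j. Since l < p, j < p.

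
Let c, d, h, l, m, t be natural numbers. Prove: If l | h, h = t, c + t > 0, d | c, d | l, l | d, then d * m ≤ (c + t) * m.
Since l | d and d | l, l = d. h = t and l | h, hence l | t. Because l = d, d | t. Because d | c, d | c + t. Since c + t > 0, d ≤ c + t. Then d * m ≤ (c + t) * m.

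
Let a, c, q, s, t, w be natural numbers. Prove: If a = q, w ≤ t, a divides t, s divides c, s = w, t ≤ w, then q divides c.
Because a = q and a divides t, q divides t. From w ≤ t and t ≤ w, w = t. Since s = w, s = t. Since s divides c, t divides c. q divides t, so q divides c.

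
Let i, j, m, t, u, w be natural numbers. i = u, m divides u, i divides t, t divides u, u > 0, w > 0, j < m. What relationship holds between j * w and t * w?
j * w < t * w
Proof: From i = u and i divides t, u divides t. Since t divides u, u = t. From m divides u and u > 0, m ≤ u. u = t, so m ≤ t. Because j < m, j < t. Since w > 0, by multiplying by a positive, j * w < t * w.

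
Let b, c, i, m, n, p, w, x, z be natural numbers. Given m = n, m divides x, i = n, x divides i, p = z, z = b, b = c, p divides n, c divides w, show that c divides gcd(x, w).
m = n and m divides x, so n divides x. i = n and x divides i, hence x divides n. Since n divides x, n = x. Because p = z and z = b, p = b. From b = c, p = c. p divides n, so c divides n. n = x, so c divides x. Since c divides w, c divides gcd(x, w).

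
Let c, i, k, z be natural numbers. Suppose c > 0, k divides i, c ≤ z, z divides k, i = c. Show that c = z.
i = c and k divides i, thus k divides c. Since z divides k, z divides c. Since c > 0, z ≤ c. Since c ≤ z, c = z.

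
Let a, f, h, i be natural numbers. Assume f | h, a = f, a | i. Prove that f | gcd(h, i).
Because a = f and a | i, f | i. f | h, so f | gcd(h, i).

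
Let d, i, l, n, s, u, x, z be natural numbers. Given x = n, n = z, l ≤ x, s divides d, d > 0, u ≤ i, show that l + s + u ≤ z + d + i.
x = n and n = z, so x = z. l ≤ x, so l ≤ z. From s divides d and d > 0, s ≤ d. Because l ≤ z, l + s ≤ z + d. Because u ≤ i, l + s + u ≤ z + d + i.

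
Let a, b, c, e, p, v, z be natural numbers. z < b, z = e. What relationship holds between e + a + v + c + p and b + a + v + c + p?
e + a + v + c + p < b + a + v + c + p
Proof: Because z = e and z < b, e < b. Then e + a < b + a. Then e + a + v < b + a + v. Then e + a + v + c < b + a + v + c. Then e + a + v + c + p < b + a + v + c + p.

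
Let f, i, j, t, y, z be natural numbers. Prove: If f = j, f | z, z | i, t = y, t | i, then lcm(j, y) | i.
Because f | z and z | i, f | i. Since f = j, j | i. Since t = y and t | i, y | i. j | i, so lcm(j, y) | i.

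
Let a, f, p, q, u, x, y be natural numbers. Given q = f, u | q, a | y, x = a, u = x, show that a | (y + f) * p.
u = x and x = a, therefore u = a. From q = f and u | q, u | f. Since u = a, a | f. Since a | y, a | y + f. Then a | (y + f) * p.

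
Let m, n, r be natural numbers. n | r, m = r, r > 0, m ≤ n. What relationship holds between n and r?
n = r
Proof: n | r and r > 0, so n ≤ r. m = r and m ≤ n, hence r ≤ n. Since n ≤ r, n = r.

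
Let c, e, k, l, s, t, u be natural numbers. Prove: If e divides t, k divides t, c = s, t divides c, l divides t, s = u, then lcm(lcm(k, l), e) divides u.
Since c = s and s = u, c = u. k divides t and l divides t, therefore lcm(k, l) divides t. Since e divides t, lcm(lcm(k, l), e) divides t. Since t divides c, lcm(lcm(k, l), e) divides c. Since c = u, lcm(lcm(k, l), e) divides u.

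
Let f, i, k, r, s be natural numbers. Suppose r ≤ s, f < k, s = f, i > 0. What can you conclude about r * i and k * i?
r * i < k * i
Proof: s = f and r ≤ s, so r ≤ f. Because f < k, r < k. i > 0, so r * i < k * i.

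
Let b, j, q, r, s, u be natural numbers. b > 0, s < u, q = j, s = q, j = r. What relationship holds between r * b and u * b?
r * b < u * b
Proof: s = q and q = j, thus s = j. Since j = r, s = r. s < u, so r < u. Since b > 0, by multiplying by a positive, r * b < u * b.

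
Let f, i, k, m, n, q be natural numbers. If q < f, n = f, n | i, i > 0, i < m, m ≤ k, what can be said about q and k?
q < k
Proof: n = f and n | i, therefore f | i. From i > 0, f ≤ i. i < m and m ≤ k, therefore i < k. f ≤ i, so f < k. Since q < f, q < k.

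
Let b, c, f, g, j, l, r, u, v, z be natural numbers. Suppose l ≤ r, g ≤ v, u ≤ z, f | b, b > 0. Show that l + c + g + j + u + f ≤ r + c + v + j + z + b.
Since l ≤ r, l + c ≤ r + c. From g ≤ v, g + j ≤ v + j. l + c ≤ r + c, so l + c + g + j ≤ r + c + v + j. f | b and b > 0, therefore f ≤ b. u ≤ z, so u + f ≤ z + b. l + c + g + j ≤ r + c + v + j, so l + c + g + j + u + f ≤ r + c + v + j + z + b.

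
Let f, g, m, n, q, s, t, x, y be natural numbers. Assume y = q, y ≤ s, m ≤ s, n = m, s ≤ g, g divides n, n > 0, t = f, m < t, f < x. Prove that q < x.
y = q and y ≤ s, so q ≤ s. Since g divides n and n > 0, g ≤ n. Since s ≤ g, s ≤ n. n = m, so s ≤ m. m ≤ s, so m = s. t = f and m < t, therefore m < f. From f < x, m < x. Since m = s, s < x. Since q ≤ s, q < x.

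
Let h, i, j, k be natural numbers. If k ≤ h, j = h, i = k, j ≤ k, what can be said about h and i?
h = i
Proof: j = h and j ≤ k, so h ≤ k. From k ≤ h, k = h. Since i = k, i = h. Then h = i.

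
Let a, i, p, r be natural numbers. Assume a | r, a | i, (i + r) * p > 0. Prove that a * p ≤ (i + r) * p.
Since a | i and a | r, a | i + r. Then a * p | (i + r) * p. Since (i + r) * p > 0, a * p ≤ (i + r) * p.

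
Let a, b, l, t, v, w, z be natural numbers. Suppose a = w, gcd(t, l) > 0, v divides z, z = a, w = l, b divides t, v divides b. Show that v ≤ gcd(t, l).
v divides b and b divides t, hence v divides t. From z = a and a = w, z = w. v divides z, so v divides w. Since w = l, v divides l. v divides t, so v divides gcd(t, l). gcd(t, l) > 0, so v ≤ gcd(t, l).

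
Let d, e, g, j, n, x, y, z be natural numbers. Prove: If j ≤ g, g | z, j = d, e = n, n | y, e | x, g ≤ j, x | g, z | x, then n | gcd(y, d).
Since g | z and z | x, g | x. Since x | g, x = g. From g ≤ j and j ≤ g, g = j. Since x = g, x = j. Since j = d, x = d. Because e = n and e | x, n | x. x = d, so n | d. Since n | y, n | gcd(y, d).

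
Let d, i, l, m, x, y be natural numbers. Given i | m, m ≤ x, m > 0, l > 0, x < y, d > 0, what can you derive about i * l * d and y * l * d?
i * l * d < y * l * d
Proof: Since i | m and m > 0, i ≤ m. Since m ≤ x, i ≤ x. x < y, so i < y. l > 0, so i * l < y * l. Since d > 0, i * l * d < y * l * d.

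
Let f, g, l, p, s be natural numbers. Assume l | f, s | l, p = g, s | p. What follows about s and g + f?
s | g + f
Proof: p = g and s | p, thus s | g. s | l and l | f, therefore s | f. s | g, so s | g + f.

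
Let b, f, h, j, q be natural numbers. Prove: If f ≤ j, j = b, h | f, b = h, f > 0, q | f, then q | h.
j = b and f ≤ j, thus f ≤ b. b = h, so f ≤ h. h | f and f > 0, so h ≤ f. f ≤ h, so f = h. q | f, so q | h.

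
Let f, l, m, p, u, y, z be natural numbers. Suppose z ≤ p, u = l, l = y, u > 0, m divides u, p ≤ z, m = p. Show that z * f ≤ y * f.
Because u = l and l = y, u = y. p ≤ z and z ≤ p, hence p = z. Since m = p and m divides u, p divides u. Since p = z, z divides u. Since u > 0, z ≤ u. u = y, so z ≤ y. By multiplying by a non-negative, z * f ≤ y * f.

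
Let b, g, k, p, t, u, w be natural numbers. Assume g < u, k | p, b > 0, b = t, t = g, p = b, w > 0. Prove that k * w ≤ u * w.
p = b and k | p, therefore k | b. b > 0, so k ≤ b. b = t, so k ≤ t. From t = g, k ≤ g. g < u, so k < u. w > 0, so k * w < u * w. Then k * w ≤ u * w.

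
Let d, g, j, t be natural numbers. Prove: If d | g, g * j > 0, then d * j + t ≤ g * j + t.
d | g, hence d * j | g * j. From g * j > 0, d * j ≤ g * j. Then d * j + t ≤ g * j + t.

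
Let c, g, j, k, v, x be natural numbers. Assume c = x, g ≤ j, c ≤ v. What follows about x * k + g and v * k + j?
x * k + g ≤ v * k + j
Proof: c = x and c ≤ v, thus x ≤ v. Then x * k ≤ v * k. Since g ≤ j, x * k + g ≤ v * k + j.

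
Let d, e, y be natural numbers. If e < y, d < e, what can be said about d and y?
d < y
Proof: Since d < e and e < y, by transitivity, d < y.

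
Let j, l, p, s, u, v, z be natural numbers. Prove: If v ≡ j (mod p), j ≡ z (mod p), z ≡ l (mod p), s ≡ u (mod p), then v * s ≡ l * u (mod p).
v ≡ j (mod p) and j ≡ z (mod p), so v ≡ z (mod p). z ≡ l (mod p), so v ≡ l (mod p). s ≡ u (mod p), so v * s ≡ l * u (mod p).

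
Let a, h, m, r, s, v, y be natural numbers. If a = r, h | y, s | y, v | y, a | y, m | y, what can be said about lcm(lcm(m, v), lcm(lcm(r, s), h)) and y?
lcm(lcm(m, v), lcm(lcm(r, s), h)) | y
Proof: m | y and v | y, therefore lcm(m, v) | y. a = r and a | y, thus r | y. Since s | y, lcm(r, s) | y. Since h | y, lcm(lcm(r, s), h) | y. lcm(m, v) | y, so lcm(lcm(m, v), lcm(lcm(r, s), h)) | y.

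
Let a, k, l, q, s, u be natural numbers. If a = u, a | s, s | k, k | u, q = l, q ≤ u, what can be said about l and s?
l ≤ s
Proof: a = u and a | s, hence u | s. s | k and k | u, hence s | u. u | s, so u = s. From q = l and q ≤ u, l ≤ u. u = s, so l ≤ s.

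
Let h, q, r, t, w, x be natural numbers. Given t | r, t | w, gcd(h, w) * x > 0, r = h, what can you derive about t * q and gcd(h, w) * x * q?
t * q ≤ gcd(h, w) * x * q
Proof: From r = h and t | r, t | h. Since t | w, t | gcd(h, w). Then t | gcd(h, w) * x. Since gcd(h, w) * x > 0, t ≤ gcd(h, w) * x. Then t * q ≤ gcd(h, w) * x * q.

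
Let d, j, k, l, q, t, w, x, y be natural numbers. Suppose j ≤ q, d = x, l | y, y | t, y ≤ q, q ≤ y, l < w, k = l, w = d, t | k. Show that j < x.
Because w = d and d = x, w = x. y | t and t | k, hence y | k. Since k = l, y | l. l | y, so l = y. From y ≤ q and q ≤ y, y = q. Since l = y, l = q. Since l < w, q < w. w = x, so q < x. Since j ≤ q, j < x.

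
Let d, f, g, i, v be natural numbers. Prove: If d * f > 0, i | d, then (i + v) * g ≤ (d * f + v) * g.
i | d, thus i | d * f. d * f > 0, so i ≤ d * f. Then i + v ≤ d * f + v. Then (i + v) * g ≤ (d * f + v) * g.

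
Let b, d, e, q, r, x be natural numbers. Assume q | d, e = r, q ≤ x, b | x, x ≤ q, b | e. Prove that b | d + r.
q ≤ x and x ≤ q, thus q = x. q | d, so x | d. Since b | x, b | d. e = r and b | e, therefore b | r. b | d, so b | d + r.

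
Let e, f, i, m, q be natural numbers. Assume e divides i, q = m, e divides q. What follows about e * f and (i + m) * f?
e * f divides (i + m) * f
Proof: q = m and e divides q, therefore e divides m. Because e divides i, e divides i + m. Then e * f divides (i + m) * f.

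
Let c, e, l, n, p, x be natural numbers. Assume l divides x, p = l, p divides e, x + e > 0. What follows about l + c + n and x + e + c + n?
l + c + n ≤ x + e + c + n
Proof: p = l and p divides e, thus l divides e. Since l divides x, l divides x + e. x + e > 0, so l ≤ x + e. Then l + c ≤ x + e + c. Then l + c + n ≤ x + e + c + n.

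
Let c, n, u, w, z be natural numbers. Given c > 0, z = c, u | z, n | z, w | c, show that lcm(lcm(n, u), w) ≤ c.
n | z and u | z, thus lcm(n, u) | z. z = c, so lcm(n, u) | c. Since w | c, lcm(lcm(n, u), w) | c. c > 0, so lcm(lcm(n, u), w) ≤ c.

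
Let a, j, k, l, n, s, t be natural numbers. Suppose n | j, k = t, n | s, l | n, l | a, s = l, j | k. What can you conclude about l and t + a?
l | t + a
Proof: s = l and n | s, thus n | l. l | n, so n = l. Because n | j and j | k, n | k. n = l, so l | k. Since k = t, l | t. Since l | a, l | t + a.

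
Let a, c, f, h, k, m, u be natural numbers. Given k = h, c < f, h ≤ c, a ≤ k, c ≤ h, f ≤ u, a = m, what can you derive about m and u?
m < u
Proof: From h ≤ c and c ≤ h, h = c. Since k = h, k = c. a = m and a ≤ k, thus m ≤ k. Because k = c, m ≤ c. Because c < f and f ≤ u, c < u. Since m ≤ c, m < u.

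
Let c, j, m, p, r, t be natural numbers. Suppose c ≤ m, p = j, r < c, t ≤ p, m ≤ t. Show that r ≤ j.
Because c ≤ m and m ≤ t, c ≤ t. r < c, so r < t. Because p = j and t ≤ p, t ≤ j. r < t, so r < j. Then r ≤ j.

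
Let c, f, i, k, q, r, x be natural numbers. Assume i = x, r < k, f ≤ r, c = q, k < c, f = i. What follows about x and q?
x < q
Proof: From f = i and i = x, f = x. Because f ≤ r and r < k, f < k. c = q and k < c, so k < q. f < k, so f < q. Since f = x, x < q.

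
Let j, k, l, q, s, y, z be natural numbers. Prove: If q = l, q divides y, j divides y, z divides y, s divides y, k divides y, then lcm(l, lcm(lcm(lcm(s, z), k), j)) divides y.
q = l and q divides y, so l divides y. Because s divides y and z divides y, lcm(s, z) divides y. k divides y, so lcm(lcm(s, z), k) divides y. Because j divides y, lcm(lcm(lcm(s, z), k), j) divides y. l divides y, so lcm(l, lcm(lcm(lcm(s, z), k), j)) divides y.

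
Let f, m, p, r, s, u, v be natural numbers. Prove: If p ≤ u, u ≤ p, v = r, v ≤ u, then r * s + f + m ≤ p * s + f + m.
From u ≤ p and p ≤ u, u = p. v = r and v ≤ u, thus r ≤ u. u = p, so r ≤ p. By multiplying by a non-negative, r * s ≤ p * s. Then r * s + f ≤ p * s + f. Then r * s + f + m ≤ p * s + f + m.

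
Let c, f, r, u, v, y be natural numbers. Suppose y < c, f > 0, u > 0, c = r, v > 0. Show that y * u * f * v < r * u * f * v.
c = r and y < c, hence y < r. u > 0, so y * u < r * u. f > 0, so y * u * f < r * u * f. From v > 0, y * u * f * v < r * u * f * v.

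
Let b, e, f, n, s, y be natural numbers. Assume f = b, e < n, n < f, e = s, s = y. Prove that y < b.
e = s and s = y, therefore e = y. e < n, so y < n. Because f = b and n < f, n < b. Since y < n, y < b.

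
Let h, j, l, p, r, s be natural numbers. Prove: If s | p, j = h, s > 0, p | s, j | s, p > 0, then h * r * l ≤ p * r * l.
s | p and p > 0, hence s ≤ p. From p | s and s > 0, p ≤ s. Since s ≤ p, s = p. j = h and j | s, hence h | s. Since s > 0, h ≤ s. Since s = p, h ≤ p. Then h * r ≤ p * r. Then h * r * l ≤ p * r * l.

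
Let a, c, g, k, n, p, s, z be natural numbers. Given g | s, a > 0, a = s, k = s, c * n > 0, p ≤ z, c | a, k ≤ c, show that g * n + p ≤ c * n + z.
Because k = s and k ≤ c, s ≤ c. c | a and a > 0, thus c ≤ a. Since a = s, c ≤ s. s ≤ c, so s = c. Because g | s, g | c. Then g * n | c * n. c * n > 0, so g * n ≤ c * n. p ≤ z, so g * n + p ≤ c * n + z.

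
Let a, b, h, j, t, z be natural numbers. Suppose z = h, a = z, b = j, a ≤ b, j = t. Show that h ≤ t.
Because a = z and z = h, a = h. From b = j and a ≤ b, a ≤ j. a = h, so h ≤ j. Since j = t, h ≤ t.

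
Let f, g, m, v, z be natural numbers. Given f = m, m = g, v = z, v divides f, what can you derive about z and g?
z divides g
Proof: From f = m and m = g, f = g. From v = z and v divides f, z divides f. Since f = g, z divides g.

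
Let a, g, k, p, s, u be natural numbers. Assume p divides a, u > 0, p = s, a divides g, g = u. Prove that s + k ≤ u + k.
Since g = u and a divides g, a divides u. Since p divides a, p divides u. p = s, so s divides u. Since u > 0, s ≤ u. Then s + k ≤ u + k.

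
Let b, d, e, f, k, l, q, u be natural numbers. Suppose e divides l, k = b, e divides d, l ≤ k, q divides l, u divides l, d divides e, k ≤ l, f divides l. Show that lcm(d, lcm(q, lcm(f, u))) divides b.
Since l ≤ k and k ≤ l, l = k. k = b, so l = b. e divides d and d divides e, so e = d. Since e divides l, d divides l. f divides l and u divides l, therefore lcm(f, u) divides l. Since q divides l, lcm(q, lcm(f, u)) divides l. Since d divides l, lcm(d, lcm(q, lcm(f, u))) divides l. l = b, so lcm(d, lcm(q, lcm(f, u))) divides b.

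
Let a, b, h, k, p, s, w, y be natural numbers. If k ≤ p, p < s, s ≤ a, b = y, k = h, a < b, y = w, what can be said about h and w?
h < w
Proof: k = h and k ≤ p, thus h ≤ p. p < s and s ≤ a, therefore p < a. a < b, so p < b. Since b = y, p < y. Since h ≤ p, h < y. Because y = w, h < w.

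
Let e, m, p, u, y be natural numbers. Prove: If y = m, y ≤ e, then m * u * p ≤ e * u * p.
y = m and y ≤ e, therefore m ≤ e. Then m * u ≤ e * u. Then m * u * p ≤ e * u * p.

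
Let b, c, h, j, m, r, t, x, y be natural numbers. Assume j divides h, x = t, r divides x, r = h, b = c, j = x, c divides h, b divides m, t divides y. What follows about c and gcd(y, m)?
c divides gcd(y, m)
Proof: r = h and r divides x, thus h divides x. From j = x and j divides h, x divides h. Since h divides x, h = x. x = t, so h = t. From c divides h, c divides t. Because t divides y, c divides y. Because b = c and b divides m, c divides m. c divides y, so c divides gcd(y, m).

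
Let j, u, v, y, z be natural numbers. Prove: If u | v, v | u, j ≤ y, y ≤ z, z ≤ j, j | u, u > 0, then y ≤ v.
Because u | v and v | u, u = v. From y ≤ z and z ≤ j, y ≤ j. j ≤ y, so j = y. j | u, so y | u. Since u > 0, y ≤ u. Since u = v, y ≤ v.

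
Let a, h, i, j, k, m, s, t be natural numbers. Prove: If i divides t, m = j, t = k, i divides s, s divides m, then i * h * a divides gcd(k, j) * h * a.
From t = k and i divides t, i divides k. Because m = j and s divides m, s divides j. Since i divides s, i divides j. i divides k, so i divides gcd(k, j). Then i * h divides gcd(k, j) * h. Then i * h * a divides gcd(k, j) * h * a.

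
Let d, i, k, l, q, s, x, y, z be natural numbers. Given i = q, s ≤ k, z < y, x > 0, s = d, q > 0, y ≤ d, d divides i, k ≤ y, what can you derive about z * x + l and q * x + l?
z * x + l < q * x + l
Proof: s ≤ k and k ≤ y, therefore s ≤ y. Since s = d, d ≤ y. y ≤ d, so y = d. Since z < y, z < d. Because i = q and d divides i, d divides q. q > 0, so d ≤ q. Since z < d, z < q. Since x > 0, by multiplying by a positive, z * x < q * x. Then z * x + l < q * x + l.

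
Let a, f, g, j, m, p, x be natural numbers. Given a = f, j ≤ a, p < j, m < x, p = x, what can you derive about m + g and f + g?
m + g < f + g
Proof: p < j and j ≤ a, hence p < a. p = x, so x < a. Because a = f, x < f. Since m < x, m < f. Then m + g < f + g.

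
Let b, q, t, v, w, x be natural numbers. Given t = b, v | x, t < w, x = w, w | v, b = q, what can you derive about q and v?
q < v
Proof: Because x = w and v | x, v | w. Since w | v, w = v. t = b and b = q, so t = q. Since t < w, q < w. w = v, so q < v.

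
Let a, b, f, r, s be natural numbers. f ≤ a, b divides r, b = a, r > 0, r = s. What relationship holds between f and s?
f ≤ s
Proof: Since b = a and b divides r, a divides r. From r > 0, a ≤ r. r = s, so a ≤ s. f ≤ a, so f ≤ s.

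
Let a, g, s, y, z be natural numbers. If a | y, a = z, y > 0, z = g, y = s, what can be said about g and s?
g ≤ s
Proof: a = z and z = g, hence a = g. a | y and y > 0, thus a ≤ y. y = s, so a ≤ s. Since a = g, g ≤ s.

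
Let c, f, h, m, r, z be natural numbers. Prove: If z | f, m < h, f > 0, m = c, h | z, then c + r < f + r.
m = c and m < h, thus c < h. h | z and z | f, hence h | f. Since f > 0, h ≤ f. c < h, so c < f. Then c + r < f + r.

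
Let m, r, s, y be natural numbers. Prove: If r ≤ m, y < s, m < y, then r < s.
m < y and y < s, therefore m < s. r ≤ m, so r < s.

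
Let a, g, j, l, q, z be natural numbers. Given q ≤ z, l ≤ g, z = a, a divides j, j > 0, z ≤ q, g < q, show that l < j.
q ≤ z and z ≤ q, therefore q = z. z = a, so q = a. Since l ≤ g and g < q, l < q. Because q = a, l < a. a divides j and j > 0, therefore a ≤ j. l < a, so l < j.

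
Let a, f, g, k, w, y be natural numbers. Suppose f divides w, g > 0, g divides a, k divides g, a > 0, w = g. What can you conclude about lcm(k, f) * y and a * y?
lcm(k, f) * y ≤ a * y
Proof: w = g and f divides w, therefore f divides g. k divides g, so lcm(k, f) divides g. Because g > 0, lcm(k, f) ≤ g. g divides a and a > 0, therefore g ≤ a. lcm(k, f) ≤ g, so lcm(k, f) ≤ a. By multiplying by a non-negative, lcm(k, f) * y ≤ a * y.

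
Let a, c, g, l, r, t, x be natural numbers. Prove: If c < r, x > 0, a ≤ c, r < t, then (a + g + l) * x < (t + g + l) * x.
From c < r and r < t, c < t. a ≤ c, so a < t. Then a + g < t + g. Then a + g + l < t + g + l. Using x > 0 and multiplying by a positive, (a + g + l) * x < (t + g + l) * x.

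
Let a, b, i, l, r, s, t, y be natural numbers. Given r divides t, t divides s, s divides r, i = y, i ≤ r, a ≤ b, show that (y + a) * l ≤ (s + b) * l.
r divides t and t divides s, therefore r divides s. s divides r, so r = s. Since i = y and i ≤ r, y ≤ r. r = s, so y ≤ s. Since a ≤ b, y + a ≤ s + b. By multiplying by a non-negative, (y + a) * l ≤ (s + b) * l.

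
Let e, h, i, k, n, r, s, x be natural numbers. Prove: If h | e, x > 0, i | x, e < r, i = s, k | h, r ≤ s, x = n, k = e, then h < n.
k = e and k | h, thus e | h. Since h | e, e = h. Since e < r and r ≤ s, e < s. e = h, so h < s. i | x and x > 0, so i ≤ x. x = n, so i ≤ n. Since i = s, s ≤ n. Since h < s, h < n.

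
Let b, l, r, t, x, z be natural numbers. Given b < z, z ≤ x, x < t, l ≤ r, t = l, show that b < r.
b < z and z ≤ x, so b < x. t = l and x < t, so x < l. Since l ≤ r, x < r. From b < x, b < r.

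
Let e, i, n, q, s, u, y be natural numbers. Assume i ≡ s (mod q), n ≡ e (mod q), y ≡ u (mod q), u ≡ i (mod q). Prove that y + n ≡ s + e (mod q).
y ≡ u (mod q) and u ≡ i (mod q), therefore y ≡ i (mod q). i ≡ s (mod q), so y ≡ s (mod q). n ≡ e (mod q), so y + n ≡ s + e (mod q).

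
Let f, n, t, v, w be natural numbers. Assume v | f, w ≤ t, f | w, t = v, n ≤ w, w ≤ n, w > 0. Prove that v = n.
From v | f and f | w, v | w. w > 0, so v ≤ w. Because t = v and w ≤ t, w ≤ v. v ≤ w, so v = w. w ≤ n and n ≤ w, therefore w = n. v = w, so v = n.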